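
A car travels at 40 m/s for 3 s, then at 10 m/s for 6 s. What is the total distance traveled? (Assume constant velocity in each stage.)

d₁ = v₁t₁ = 40 × 3 = 120 m
d₂ = v₂t₂ = 10 × 6 = 60 m
d_total = 120 + 60 = 180 m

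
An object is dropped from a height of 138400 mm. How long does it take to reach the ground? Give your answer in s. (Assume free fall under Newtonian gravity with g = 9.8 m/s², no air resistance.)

h = 138400 mm × 0.001 = 138.4 m
t = √(2h/g) = √(2 × 138.4 / 9.8) = 5.315 s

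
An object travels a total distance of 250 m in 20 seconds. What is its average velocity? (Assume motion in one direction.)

v_avg = Δd / Δt = 250 / 20 = 12.5 m/s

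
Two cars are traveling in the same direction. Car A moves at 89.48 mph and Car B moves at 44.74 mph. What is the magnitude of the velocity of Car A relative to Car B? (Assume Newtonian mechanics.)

v_rel = |v_A - v_B| = |89.48 - 44.74| = 44.74 mph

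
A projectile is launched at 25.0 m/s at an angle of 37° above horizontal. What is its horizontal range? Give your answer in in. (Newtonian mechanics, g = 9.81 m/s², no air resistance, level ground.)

R = v₀² × sin(2θ) / g = 25.0² × sin(2 × 37°) / 9.81 = 625.0 × 0.961262 / 9.81 = 61.2425 m
R = 61.2425 m / 0.0254 = 2411 in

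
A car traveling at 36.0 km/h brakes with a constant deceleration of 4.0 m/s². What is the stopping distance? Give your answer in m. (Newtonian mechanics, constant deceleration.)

v₀ = 36.0 km/h × 0.2777777777777778 = 10.0 m/s
d = v₀² / (2a) = 10.0² / (2 × 4.0) = 100.0 / 8.0 = 12.5 m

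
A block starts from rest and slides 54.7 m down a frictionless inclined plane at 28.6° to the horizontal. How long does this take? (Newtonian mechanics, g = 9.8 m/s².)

a = g sin(θ) = 9.8 × sin(28.6°) = 4.6912 m/s²
t = √(2d/a) = √(2 × 54.7 / 4.6912) = 4.83 s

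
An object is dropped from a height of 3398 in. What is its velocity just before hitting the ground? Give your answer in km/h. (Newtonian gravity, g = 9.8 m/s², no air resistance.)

h = 3398 in × 0.0254 = 86.3092 m
v = √(2gh) = √(2 × 9.8 × 86.3092) = 41.1298 m/s
v = 41.1298 m/s / 0.2777777777777778 = 148.1 km/h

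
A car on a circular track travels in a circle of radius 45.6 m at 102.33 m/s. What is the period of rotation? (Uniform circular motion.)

T = 2πr/v = 2π×45.6/102.33 = 2.8 s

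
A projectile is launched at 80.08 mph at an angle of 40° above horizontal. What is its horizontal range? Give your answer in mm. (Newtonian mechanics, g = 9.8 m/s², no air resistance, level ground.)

v₀ = 80.08 mph × 0.44704 = 35.799 m/s
R = v₀² × sin(2θ) / g = 35.799² × sin(2 × 40°) / 9.8 = 1281.57 × 0.984808 / 9.8 = 128.786 m
R = 128.786 m / 0.001 = 128800 mm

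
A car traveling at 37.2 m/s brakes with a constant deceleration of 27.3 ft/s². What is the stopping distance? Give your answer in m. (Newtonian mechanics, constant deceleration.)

a = 27.3 ft/s² × 0.3048 = 8.32104 m/s²
d = v₀² / (2a) = 37.2² / (2 × 8.32104) = 1383.84 / 16.6421 = 83.15 m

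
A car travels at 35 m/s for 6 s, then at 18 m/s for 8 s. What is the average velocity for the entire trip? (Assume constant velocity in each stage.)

d₁ = v₁t₁ = 35 × 6 = 210 m
d₂ = v₂t₂ = 18 × 8 = 144 m
d_total = 354 m, t_total = 14 s
v_avg = d_total/t_total = 354/14 = 25.29 m/s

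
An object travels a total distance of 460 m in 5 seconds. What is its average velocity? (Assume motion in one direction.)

v_avg = Δd / Δt = 460 / 5 = 92.0 m/s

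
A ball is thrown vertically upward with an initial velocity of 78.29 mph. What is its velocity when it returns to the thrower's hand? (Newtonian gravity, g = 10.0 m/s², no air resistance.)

By conservation of energy (no air resistance), the ball returns to the throw height with the same speed as launch, but directed downward.
|v_ground| = v₀ = 78.29 mph
v_ground = 78.29 mph (downward)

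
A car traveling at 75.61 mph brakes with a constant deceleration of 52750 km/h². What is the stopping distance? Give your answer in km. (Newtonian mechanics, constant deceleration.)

v₀ = 75.61 mph × 0.44704 = 33.8007 m/s
a = 52750 km/h² × 7.716049382716049e-05 = 4.07022 m/s²
d = v₀² / (2a) = 33.8007² / (2 × 4.07022) = 1142.49 / 8.14044 = 140.347 m
d = 140.347 m / 1000.0 = 0.1403 km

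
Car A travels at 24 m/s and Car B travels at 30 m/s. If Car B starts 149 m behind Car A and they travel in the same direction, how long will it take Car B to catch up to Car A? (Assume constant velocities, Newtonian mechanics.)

Relative speed: v_rel = 30 - 24 = 6 m/s
Time to catch: t = d₀/v_rel = 149/6 = 24.83 s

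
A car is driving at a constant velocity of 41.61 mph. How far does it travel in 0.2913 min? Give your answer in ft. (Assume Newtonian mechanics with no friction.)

v = 41.61 mph × 0.44704 = 18.6013 m/s
t = 0.2913 min × 60.0 = 17.478 s
d = v × t = 18.6013 × 17.478 = 325.114 m
d = 325.114 m / 0.3048 = 1067 ft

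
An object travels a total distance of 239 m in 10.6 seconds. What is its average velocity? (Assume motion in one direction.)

v_avg = Δd / Δt = 239 / 10.6 = 22.55 m/s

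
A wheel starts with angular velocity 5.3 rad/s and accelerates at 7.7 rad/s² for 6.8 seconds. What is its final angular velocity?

ω = ω₀ + αt = 5.3 + 7.7 × 6.8 = 57.66 rad/s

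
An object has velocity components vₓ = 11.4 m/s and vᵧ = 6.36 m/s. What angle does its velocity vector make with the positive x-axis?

θ = arctan(vᵧ/vₓ) = arctan(6.36/11.4) = 29.16°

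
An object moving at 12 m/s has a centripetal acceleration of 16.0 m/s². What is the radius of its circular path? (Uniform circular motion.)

r = v²/a_c = 12²/16.0 = 9.0 m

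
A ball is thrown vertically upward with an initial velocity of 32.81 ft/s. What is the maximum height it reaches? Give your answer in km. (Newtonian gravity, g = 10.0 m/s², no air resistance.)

v₀ = 32.81 ft/s × 0.3048 = 10.0005 m/s
h_max = v₀² / (2g) = 10.0005² / (2 × 10.0) = 100.01 / 20.0 = 5.0005 m
h_max = 5.0005 m / 1000.0 = 0.005 km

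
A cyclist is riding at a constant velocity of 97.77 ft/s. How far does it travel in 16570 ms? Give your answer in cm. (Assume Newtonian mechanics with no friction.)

v = 97.77 ft/s × 0.3048 = 29.8003 m/s
t = 16570 ms × 0.001 = 16.57 s
d = v × t = 29.8003 × 16.57 = 493.791 m
d = 493.791 m / 0.01 = 49380 cm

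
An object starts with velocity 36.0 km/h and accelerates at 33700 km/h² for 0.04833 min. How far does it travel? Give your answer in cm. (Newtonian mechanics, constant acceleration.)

v₀ = 36.0 km/h × 0.2777777777777778 = 10.0 m/s
a = 33700 km/h² × 7.716049382716049e-05 = 2.60031 m/s²
t = 0.04833 min × 60.0 = 2.8998 s
d = v₀ × t + ½ × a × t² = 10.0 × 2.8998 + 0.5 × 2.60031 × 2.8998² = 39.9308 m
d = 39.9308 m / 0.01 = 3993 cm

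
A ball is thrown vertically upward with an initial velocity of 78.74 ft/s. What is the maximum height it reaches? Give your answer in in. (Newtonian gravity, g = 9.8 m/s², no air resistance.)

v₀ = 78.74 ft/s × 0.3048 = 24.0 m/s
h_max = v₀² / (2g) = 24.0² / (2 × 9.8) = 576.0 / 19.6 = 29.3878 m
h_max = 29.3878 m / 0.0254 = 1157 in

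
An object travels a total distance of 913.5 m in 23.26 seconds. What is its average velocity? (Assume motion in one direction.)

v_avg = Δd / Δt = 913.5 / 23.26 = 39.27 m/s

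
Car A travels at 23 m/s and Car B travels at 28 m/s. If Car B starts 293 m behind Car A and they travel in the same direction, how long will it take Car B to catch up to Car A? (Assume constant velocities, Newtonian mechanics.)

Relative speed: v_rel = 28 - 23 = 5 m/s
Time to catch: t = d₀/v_rel = 293/5 = 58.6 s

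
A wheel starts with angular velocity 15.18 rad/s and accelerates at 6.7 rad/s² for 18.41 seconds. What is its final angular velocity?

ω = ω₀ + αt = 15.18 + 6.7 × 18.41 = 138.53 rad/s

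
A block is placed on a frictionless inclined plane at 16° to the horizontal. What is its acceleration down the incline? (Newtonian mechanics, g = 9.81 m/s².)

a = g sin(θ) = 9.81 × sin(16°) = 9.81 × 0.2756 = 2.7 m/s²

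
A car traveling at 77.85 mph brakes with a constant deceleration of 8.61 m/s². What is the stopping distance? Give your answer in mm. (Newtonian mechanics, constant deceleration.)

v₀ = 77.85 mph × 0.44704 = 34.8021 m/s
d = v₀² / (2a) = 34.8021² / (2 × 8.61) = 1211.19 / 17.22 = 70.3362 m
d = 70.3362 m / 0.001 = 70340 mm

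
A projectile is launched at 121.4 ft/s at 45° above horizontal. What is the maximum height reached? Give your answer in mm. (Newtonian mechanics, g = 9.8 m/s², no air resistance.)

v₀ = 121.4 ft/s × 0.3048 = 37.0027 m/s
H = v₀² × sin²(θ) / (2g) = 37.0027² × sin(45°)² / (2 × 9.8) = 1369.2 × 0.5 / 19.6 = 34.9286 m
H = 34.9286 m / 0.001 = 34930 mm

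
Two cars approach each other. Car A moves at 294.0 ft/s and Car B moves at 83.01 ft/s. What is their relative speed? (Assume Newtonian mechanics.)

v_rel = v_A + v_B = 294.0 + 83.01 = 377.01 ft/s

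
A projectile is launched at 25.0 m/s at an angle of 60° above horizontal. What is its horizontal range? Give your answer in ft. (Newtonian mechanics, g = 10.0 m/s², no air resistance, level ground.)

R = v₀² × sin(2θ) / g = 25.0² × sin(2 × 60°) / 10.0 = 625.0 × 0.866025 / 10.0 = 54.1266 m
R = 54.1266 m / 0.3048 = 177.6 ft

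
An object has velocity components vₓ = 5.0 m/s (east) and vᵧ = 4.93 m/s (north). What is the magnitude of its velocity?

|v| = √(vₓ² + vᵧ²) = √(5.0² + 4.93²) = √(49.3049) = 7.02 m/s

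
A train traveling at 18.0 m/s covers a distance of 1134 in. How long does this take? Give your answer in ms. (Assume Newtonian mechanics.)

d = 1134 in × 0.0254 = 28.8036 m
t = d / v = 28.8036 / 18.0 = 1.6002 s
t = 1.6002 s / 0.001 = 1600 ms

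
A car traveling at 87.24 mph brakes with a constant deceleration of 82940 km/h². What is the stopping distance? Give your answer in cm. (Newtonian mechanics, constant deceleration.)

v₀ = 87.24 mph × 0.44704 = 38.9998 m/s
a = 82940 km/h² × 7.716049382716049e-05 = 6.39969 m/s²
d = v₀² / (2a) = 38.9998² / (2 × 6.39969) = 1520.98 / 12.7994 = 118.832 m
d = 118.832 m / 0.01 = 11880 cm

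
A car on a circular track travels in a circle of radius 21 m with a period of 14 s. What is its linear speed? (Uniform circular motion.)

v = 2πr/T = 2π×21/14 = 9.42 m/s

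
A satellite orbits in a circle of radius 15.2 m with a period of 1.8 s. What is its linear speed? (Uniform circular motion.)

v = 2πr/T = 2π×15.2/1.8 = 53.06 m/s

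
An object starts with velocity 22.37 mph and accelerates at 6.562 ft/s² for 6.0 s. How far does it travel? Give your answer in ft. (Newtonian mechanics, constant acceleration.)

v₀ = 22.37 mph × 0.44704 = 10.0003 m/s
a = 6.562 ft/s² × 0.3048 = 2.0001 m/s²
d = v₀ × t + ½ × a × t² = 10.0003 × 6.0 + 0.5 × 2.0001 × 6.0² = 96.0036 m
d = 96.0036 m / 0.3048 = 315.0 ft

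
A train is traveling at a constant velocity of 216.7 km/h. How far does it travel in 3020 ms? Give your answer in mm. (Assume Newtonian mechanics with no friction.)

v = 216.7 km/h × 0.2777777777777778 = 60.1944 m/s
t = 3020 ms × 0.001 = 3.02 s
d = v × t = 60.1944 × 3.02 = 181.787 m
d = 181.787 m / 0.001 = 181800 mm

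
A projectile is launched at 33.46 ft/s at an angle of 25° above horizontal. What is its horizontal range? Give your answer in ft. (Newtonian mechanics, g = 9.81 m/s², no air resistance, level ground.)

v₀ = 33.46 ft/s × 0.3048 = 10.1986 m/s
R = v₀² × sin(2θ) / g = 10.1986² × sin(2 × 25°) / 9.81 = 104.011 × 0.766044 / 9.81 = 8.12202 m
R = 8.12202 m / 0.3048 = 26.65 ft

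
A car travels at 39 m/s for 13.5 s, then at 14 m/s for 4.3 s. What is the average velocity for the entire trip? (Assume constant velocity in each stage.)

d₁ = v₁t₁ = 39 × 13.5 = 526.5 m
d₂ = v₂t₂ = 14 × 4.3 = 60.2 m
d_total = 586.7 m, t_total = 17.8 s
v_avg = d_total/t_total = 586.7/17.8 = 32.96 m/s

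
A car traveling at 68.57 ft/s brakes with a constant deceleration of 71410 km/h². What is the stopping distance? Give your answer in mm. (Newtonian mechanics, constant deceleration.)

v₀ = 68.57 ft/s × 0.3048 = 20.9001 m/s
a = 71410 km/h² × 7.716049382716049e-05 = 5.51003 m/s²
d = v₀² / (2a) = 20.9001² / (2 × 5.51003) = 436.814 / 11.0201 = 39.6379 m
d = 39.6379 m / 0.001 = 39640 mm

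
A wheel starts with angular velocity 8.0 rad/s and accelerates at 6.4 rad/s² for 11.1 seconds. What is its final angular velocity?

ω = ω₀ + αt = 8.0 + 6.4 × 11.1 = 79.04 rad/s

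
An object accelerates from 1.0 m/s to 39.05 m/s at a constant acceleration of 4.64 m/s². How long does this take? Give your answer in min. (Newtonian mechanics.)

t = (v - v₀) / a = (39.05 - 1.0) / 4.64 = 8.20043 s
t = 8.20043 s / 60.0 = 0.1367 min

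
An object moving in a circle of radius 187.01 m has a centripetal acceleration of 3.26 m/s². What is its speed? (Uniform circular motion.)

v = √(a_c × r) = √(3.26 × 187.01) = 24.69 m/s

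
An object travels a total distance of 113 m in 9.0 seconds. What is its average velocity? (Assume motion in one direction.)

v_avg = Δd / Δt = 113 / 9.0 = 12.56 m/s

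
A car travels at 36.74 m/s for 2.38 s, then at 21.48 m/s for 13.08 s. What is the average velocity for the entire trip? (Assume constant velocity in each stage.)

d₁ = v₁t₁ = 36.74 × 2.38 = 87.4412 m
d₂ = v₂t₂ = 21.48 × 13.08 = 280.9584 m
d_total = 368.3996 m, t_total = 15.46 s
v_avg = d_total/t_total = 368.3996/15.46 = 23.83 m/s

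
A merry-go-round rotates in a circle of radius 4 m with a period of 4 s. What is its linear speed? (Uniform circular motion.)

v = 2πr/T = 2π×4/4 = 6.28 m/s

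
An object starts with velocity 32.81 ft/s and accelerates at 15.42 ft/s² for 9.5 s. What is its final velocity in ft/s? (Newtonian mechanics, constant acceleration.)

v₀ = 32.81 ft/s × 0.3048 = 10.0005 m/s
a = 15.42 ft/s² × 0.3048 = 4.70002 m/s²
v = v₀ + a × t = 10.0005 + 4.70002 × 9.5 = 54.6507 m/s
v = 54.6507 m/s / 0.3048 = 179.3 ft/s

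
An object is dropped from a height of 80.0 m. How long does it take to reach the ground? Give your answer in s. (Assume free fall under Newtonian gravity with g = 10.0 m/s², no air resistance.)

t = √(2h/g) = √(2 × 80.0 / 10.0) = 4.0 s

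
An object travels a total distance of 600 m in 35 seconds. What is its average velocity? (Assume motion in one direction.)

v_avg = Δd / Δt = 600 / 35 = 17.14 m/s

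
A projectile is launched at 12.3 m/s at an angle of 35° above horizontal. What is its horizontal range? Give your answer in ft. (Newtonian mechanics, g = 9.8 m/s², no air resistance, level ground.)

R = v₀² × sin(2θ) / g = 12.3² × sin(2 × 35°) / 9.8 = 151.29 × 0.939693 / 9.8 = 14.5068 m
R = 14.5068 m / 0.3048 = 47.59 ft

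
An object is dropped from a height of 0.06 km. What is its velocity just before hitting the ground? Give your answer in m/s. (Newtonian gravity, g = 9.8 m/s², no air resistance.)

h = 0.06 km × 1000.0 = 60.0 m
v = √(2gh) = √(2 × 9.8 × 60.0) = 34.29 m/s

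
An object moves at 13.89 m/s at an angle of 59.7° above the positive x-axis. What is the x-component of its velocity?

vₓ = v cos(θ) = 13.89 × cos(59.7°) = 7.01 m/s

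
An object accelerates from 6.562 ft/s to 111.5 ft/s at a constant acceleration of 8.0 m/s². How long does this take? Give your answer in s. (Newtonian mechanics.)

v₀ = 6.562 ft/s × 0.3048 = 2.0001 m/s
v = 111.5 ft/s × 0.3048 = 33.9852 m/s
t = (v - v₀) / a = (33.9852 - 2.0001) / 8.0 = 3.998 s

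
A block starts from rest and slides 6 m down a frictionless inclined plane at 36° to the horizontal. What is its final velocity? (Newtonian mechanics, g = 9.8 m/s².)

a = g sin(θ) = 9.8 × sin(36°) = 5.7603 m/s²
v = √(2ad) = √(2 × 5.7603 × 6) = 8.31 m/s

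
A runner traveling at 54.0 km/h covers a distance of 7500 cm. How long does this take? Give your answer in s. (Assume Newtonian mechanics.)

d = 7500 cm × 0.01 = 75.0 m
v = 54.0 km/h × 0.2777777777777778 = 15.0 m/s
t = d / v = 75.0 / 15.0 = 5.0 s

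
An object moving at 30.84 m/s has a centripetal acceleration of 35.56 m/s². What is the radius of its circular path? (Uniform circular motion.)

r = v²/a_c = 30.84²/35.56 = 26.75 m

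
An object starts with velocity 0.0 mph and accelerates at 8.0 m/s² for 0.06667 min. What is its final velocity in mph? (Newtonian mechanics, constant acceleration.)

v₀ = 0.0 mph × 0.44704 = 0.0 m/s
t = 0.06667 min × 60.0 = 4.0002 s
v = v₀ + a × t = 0.0 + 8.0 × 4.0002 = 32.0016 m/s
v = 32.0016 m/s / 0.44704 = 71.59 mph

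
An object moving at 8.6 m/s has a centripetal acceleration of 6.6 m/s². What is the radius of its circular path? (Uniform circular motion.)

r = v²/a_c = 8.6²/6.6 = 11.21 m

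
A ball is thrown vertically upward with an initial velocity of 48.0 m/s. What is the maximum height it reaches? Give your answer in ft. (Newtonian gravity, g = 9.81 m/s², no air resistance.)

h_max = v₀² / (2g) = 48.0² / (2 × 9.81) = 2304.0 / 19.62 = 117.431 m
h_max = 117.431 m / 0.3048 = 385.3 ft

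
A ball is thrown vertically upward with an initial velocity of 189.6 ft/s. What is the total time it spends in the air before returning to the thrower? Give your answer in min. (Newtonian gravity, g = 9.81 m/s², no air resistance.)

v₀ = 189.6 ft/s × 0.3048 = 57.7901 m/s
t_total = 2 × v₀ / g = 2 × 57.7901 / 9.81 = 11.7819 s
t_total = 11.7819 s / 60.0 = 0.1964 min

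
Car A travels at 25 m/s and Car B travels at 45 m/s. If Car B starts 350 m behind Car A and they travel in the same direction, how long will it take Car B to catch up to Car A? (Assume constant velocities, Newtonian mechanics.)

Relative speed: v_rel = 45 - 25 = 20 m/s
Time to catch: t = d₀/v_rel = 350/20 = 17.5 s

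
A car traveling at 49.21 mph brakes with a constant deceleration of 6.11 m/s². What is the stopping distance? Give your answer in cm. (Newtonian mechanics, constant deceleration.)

v₀ = 49.21 mph × 0.44704 = 21.9988 m/s
d = v₀² / (2a) = 21.9988² / (2 × 6.11) = 483.947 / 12.22 = 39.6029 m
d = 39.6029 m / 0.01 = 3960 cm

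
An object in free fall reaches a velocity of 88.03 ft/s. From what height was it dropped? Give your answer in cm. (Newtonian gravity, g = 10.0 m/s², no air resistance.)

v = 88.03 ft/s × 0.3048 = 26.8315 m/s
h = v² / (2g) = 26.8315² / (2 × 10.0) = 35.9965 m
h = 35.9965 m / 0.01 = 3600 cm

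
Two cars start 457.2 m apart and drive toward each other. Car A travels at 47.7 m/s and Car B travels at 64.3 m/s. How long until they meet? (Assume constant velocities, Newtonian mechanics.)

Combined speed: v_combined = 47.7 + 64.3 = 112.0 m/s
Time to meet: t = d/v_combined = 457.2/112.0 = 4.08 s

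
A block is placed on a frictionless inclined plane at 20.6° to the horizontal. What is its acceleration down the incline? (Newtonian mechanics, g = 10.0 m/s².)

a = g sin(θ) = 10.0 × sin(20.6°) = 10.0 × 0.3518 = 3.52 m/s²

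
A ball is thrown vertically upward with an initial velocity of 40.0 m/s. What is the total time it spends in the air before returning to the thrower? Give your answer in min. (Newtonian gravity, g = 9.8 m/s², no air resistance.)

t_total = 2 × v₀ / g = 2 × 40.0 / 9.8 = 8.16327 s
t_total = 8.16327 s / 60.0 = 0.1361 min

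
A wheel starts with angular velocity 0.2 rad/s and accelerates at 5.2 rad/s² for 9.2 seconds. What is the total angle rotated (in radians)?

θ = ω₀t + ½αt² = 0.2×9.2 + ½×5.2×9.2² = 221.9 rad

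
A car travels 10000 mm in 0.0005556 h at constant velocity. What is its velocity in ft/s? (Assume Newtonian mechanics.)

d = 10000 mm × 0.001 = 10.0 m
t = 0.0005556 h × 3600.0 = 2.00016 s
v = d / t = 10.0 / 2.00016 = 4.9996 m/s
v = 4.9996 m/s / 0.3048 = 16.4 ft/s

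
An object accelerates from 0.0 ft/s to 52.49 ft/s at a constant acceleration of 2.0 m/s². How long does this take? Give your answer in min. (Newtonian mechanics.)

v₀ = 0.0 ft/s × 0.3048 = 0.0 m/s
v = 52.49 ft/s × 0.3048 = 15.999 m/s
t = (v - v₀) / a = (15.999 - 0.0) / 2.0 = 7.9995 s
t = 7.9995 s / 60.0 = 0.1333 min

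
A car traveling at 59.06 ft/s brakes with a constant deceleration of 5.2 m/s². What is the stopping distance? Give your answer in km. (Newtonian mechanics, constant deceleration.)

v₀ = 59.06 ft/s × 0.3048 = 18.0015 m/s
d = v₀² / (2a) = 18.0015² / (2 × 5.2) = 324.054 / 10.4 = 31.159 m
d = 31.159 m / 1000.0 = 0.03116 km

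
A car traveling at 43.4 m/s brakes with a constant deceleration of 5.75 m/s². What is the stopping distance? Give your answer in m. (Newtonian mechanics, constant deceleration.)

d = v₀² / (2a) = 43.4² / (2 × 5.75) = 1883.56 / 11.5 = 163.8 m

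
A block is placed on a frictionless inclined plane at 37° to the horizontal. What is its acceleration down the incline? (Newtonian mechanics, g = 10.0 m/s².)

a = g sin(θ) = 10.0 × sin(37°) = 10.0 × 0.6018 = 6.02 m/s²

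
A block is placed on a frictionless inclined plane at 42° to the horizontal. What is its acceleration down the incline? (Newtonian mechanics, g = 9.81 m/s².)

a = g sin(θ) = 9.81 × sin(42°) = 9.81 × 0.6691 = 6.56 m/s²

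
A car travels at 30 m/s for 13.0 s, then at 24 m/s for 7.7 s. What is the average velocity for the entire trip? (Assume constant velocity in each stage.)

d₁ = v₁t₁ = 30 × 13.0 = 390.0 m
d₂ = v₂t₂ = 24 × 7.7 = 184.8 m
d_total = 574.8 m, t_total = 20.7 s
v_avg = d_total/t_total = 574.8/20.7 = 27.77 m/s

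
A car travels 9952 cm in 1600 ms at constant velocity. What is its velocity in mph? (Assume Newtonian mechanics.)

d = 9952 cm × 0.01 = 99.52 m
t = 1600 ms × 0.001 = 1.6 s
v = d / t = 99.52 / 1.6 = 62.2 m/s
v = 62.2 m/s / 0.44704 = 139.1 mph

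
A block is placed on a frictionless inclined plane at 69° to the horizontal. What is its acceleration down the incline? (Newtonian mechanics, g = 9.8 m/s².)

a = g sin(θ) = 9.8 × sin(69°) = 9.8 × 0.9336 = 9.15 m/s²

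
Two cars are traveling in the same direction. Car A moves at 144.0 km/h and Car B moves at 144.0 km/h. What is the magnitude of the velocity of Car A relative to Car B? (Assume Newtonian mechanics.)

v_rel = |v_A - v_B| = |144.0 - 144.0| = 0.0 km/h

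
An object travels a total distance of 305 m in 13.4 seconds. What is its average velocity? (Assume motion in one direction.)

v_avg = Δd / Δt = 305 / 13.4 = 22.76 m/s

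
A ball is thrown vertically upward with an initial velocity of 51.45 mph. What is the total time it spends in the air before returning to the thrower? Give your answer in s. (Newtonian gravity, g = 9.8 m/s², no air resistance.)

v₀ = 51.45 mph × 0.44704 = 23.0002 m/s
t_total = 2 × v₀ / g = 2 × 23.0002 / 9.8 = 4.694 s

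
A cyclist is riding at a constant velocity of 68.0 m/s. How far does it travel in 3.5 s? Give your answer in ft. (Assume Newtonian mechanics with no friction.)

d = v × t = 68.0 × 3.5 = 238.0 m
d = 238.0 m / 0.3048 = 780.8 ft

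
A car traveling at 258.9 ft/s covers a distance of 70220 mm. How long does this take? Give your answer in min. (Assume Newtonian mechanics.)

d = 70220 mm × 0.001 = 70.22 m
v = 258.9 ft/s × 0.3048 = 78.9127 m/s
t = d / v = 70.22 / 78.9127 = 0.889844 s
t = 0.889844 s / 60.0 = 0.01483 min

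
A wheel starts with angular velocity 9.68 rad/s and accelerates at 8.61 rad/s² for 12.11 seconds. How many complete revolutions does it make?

θ = ω₀t + ½αt² = 9.68×12.11 + ½×8.61×12.11² = 748.5620905 rad
Total revolutions = θ/(2π) = 748.5620905/(2π) = 119.14
Complete revolutions = ⌊119.14⌋ = 119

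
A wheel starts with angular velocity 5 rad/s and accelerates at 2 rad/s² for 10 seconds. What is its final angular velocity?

ω = ω₀ + αt = 5 + 2 × 10 = 25 rad/s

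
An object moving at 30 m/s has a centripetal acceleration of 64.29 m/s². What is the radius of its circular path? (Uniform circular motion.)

r = v²/a_c = 30²/64.29 = 14.0 m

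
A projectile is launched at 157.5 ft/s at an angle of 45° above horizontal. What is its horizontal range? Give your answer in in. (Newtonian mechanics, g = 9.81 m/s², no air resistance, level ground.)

v₀ = 157.5 ft/s × 0.3048 = 48.006 m/s
R = v₀² × sin(2θ) / g = 48.006² × sin(2 × 45°) / 9.81 = 2304.58 × 1.0 / 9.81 = 234.922 m
R = 234.922 m / 0.0254 = 9249 in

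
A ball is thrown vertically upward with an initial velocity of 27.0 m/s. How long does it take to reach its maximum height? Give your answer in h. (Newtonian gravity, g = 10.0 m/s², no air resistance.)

t_up = v₀ / g = 27.0 / 10.0 = 2.7 s
t_up = 2.7 s / 3600.0 = 0.00075 h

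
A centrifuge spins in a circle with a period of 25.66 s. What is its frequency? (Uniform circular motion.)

f = 1/T = 1/25.66 = 0.039 Hz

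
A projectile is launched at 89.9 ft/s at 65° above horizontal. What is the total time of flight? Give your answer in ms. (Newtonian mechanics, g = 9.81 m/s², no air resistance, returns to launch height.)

v₀ = 89.9 ft/s × 0.3048 = 27.4015 m/s
T = 2 × v₀ × sin(θ) / g = 2 × 27.4015 × sin(65°) / 9.81 = 2 × 27.4015 × 0.906308 / 9.81 = 5.06304 s
T = 5.06304 s / 0.001 = 5063 ms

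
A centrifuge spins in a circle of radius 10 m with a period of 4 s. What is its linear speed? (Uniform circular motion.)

v = 2πr/T = 2π×10/4 = 15.71 m/s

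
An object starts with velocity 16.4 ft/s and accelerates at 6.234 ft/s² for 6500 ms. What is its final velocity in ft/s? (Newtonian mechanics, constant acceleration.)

v₀ = 16.4 ft/s × 0.3048 = 4.99872 m/s
a = 6.234 ft/s² × 0.3048 = 1.90012 m/s²
t = 6500 ms × 0.001 = 6.5 s
v = v₀ + a × t = 4.99872 + 1.90012 × 6.5 = 17.3495 m/s
v = 17.3495 m/s / 0.3048 = 56.92 ft/s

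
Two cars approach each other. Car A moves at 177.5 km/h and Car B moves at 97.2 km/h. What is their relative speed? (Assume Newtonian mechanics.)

v_rel = v_A + v_B = 177.5 + 97.2 = 274.7 km/h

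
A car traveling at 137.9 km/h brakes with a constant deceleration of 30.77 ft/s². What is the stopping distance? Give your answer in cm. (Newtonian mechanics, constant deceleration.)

v₀ = 137.9 km/h × 0.2777777777777778 = 38.3056 m/s
a = 30.77 ft/s² × 0.3048 = 9.3787 m/s²
d = v₀² / (2a) = 38.3056² / (2 × 9.3787) = 1467.32 / 18.7574 = 78.2262 m
d = 78.2262 m / 0.01 = 7823 cm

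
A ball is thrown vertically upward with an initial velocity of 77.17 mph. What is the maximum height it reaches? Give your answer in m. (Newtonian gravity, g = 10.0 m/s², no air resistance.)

v₀ = 77.17 mph × 0.44704 = 34.4981 m/s
h_max = v₀² / (2g) = 34.4981² / (2 × 10.0) = 1190.12 / 20.0 = 59.51 m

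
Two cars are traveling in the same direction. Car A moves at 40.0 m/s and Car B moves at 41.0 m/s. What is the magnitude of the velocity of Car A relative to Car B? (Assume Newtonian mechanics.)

v_rel = |v_A - v_B| = |40.0 - 41.0| = 1.0 m/s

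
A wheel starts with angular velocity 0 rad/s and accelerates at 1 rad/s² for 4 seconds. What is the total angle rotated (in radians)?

θ = ω₀t + ½αt² = 0×4 + ½×1×4² = 8.0 rad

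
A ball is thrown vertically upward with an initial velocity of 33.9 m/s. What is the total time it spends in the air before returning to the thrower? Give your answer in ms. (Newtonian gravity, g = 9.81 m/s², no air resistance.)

t_total = 2 × v₀ / g = 2 × 33.9 / 9.81 = 6.91131 s
t_total = 6.91131 s / 0.001 = 6911 ms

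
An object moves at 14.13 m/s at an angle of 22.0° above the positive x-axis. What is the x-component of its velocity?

vₓ = v cos(θ) = 14.13 × cos(22.0°) = 13.1 m/s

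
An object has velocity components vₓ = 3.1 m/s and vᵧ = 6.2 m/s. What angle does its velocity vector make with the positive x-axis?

θ = arctan(vᵧ/vₓ) = arctan(6.2/3.1) = 63.43°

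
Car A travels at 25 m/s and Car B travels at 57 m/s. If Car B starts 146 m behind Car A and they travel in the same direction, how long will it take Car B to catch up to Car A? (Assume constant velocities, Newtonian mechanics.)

Relative speed: v_rel = 57 - 25 = 32 m/s
Time to catch: t = d₀/v_rel = 146/32 = 4.56 s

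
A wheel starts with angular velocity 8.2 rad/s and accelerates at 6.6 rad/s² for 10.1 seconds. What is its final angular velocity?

ω = ω₀ + αt = 8.2 + 6.6 × 10.1 = 74.86 rad/s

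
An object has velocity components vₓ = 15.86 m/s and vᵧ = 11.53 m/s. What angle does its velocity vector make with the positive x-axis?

θ = arctan(vᵧ/vₓ) = arctan(11.53/15.86) = 36.02°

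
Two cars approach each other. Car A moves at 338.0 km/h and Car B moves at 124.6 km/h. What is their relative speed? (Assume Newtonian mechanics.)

v_rel = v_A + v_B = 338.0 + 124.6 = 462.6 km/h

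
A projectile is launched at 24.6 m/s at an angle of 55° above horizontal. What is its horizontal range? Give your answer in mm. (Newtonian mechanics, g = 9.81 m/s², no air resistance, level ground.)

R = v₀² × sin(2θ) / g = 24.6² × sin(2 × 55°) / 9.81 = 605.16 × 0.939693 / 9.81 = 57.9679 m
R = 57.9679 m / 0.001 = 57970 mm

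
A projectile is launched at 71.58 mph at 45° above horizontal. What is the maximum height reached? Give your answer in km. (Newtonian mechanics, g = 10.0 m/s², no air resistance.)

v₀ = 71.58 mph × 0.44704 = 31.9991 m/s
H = v₀² × sin²(θ) / (2g) = 31.9991² × sin(45°)² / (2 × 10.0) = 1023.94 × 0.5 / 20.0 = 25.5985 m
H = 25.5985 m / 1000.0 = 0.0256 km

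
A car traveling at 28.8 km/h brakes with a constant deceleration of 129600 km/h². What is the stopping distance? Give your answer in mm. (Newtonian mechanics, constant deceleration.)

v₀ = 28.8 km/h × 0.2777777777777778 = 8.0 m/s
a = 129600 km/h² × 7.716049382716049e-05 = 10.0 m/s²
d = v₀² / (2a) = 8.0² / (2 × 10.0) = 64.0 / 20.0 = 3.2 m
d = 3.2 m / 0.001 = 3200 mm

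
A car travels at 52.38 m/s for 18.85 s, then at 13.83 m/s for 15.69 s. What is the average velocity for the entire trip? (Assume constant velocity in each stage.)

d₁ = v₁t₁ = 52.38 × 18.85 = 987.363 m
d₂ = v₂t₂ = 13.83 × 15.69 = 216.9927 m
d_total = 1204.3557 m, t_total = 34.54 s
v_avg = d_total/t_total = 1204.3557/34.54 = 34.87 m/s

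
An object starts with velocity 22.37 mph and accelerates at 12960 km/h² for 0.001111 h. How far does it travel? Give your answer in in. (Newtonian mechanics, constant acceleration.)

v₀ = 22.37 mph × 0.44704 = 10.0003 m/s
a = 12960 km/h² × 7.716049382716049e-05 = 1.0 m/s²
t = 0.001111 h × 3600.0 = 3.9996 s
d = v₀ × t + ½ × a × t² = 10.0003 × 3.9996 + 0.5 × 1.0 × 3.9996² = 47.9956 m
d = 47.9956 m / 0.0254 = 1890 in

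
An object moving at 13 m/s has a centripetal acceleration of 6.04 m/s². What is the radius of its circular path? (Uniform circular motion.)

r = v²/a_c = 13²/6.04 = 27.98 m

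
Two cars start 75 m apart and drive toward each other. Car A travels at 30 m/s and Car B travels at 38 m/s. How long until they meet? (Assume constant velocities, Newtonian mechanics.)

Combined speed: v_combined = 30 + 38 = 68 m/s
Time to meet: t = d/v_combined = 75/68 = 1.1 s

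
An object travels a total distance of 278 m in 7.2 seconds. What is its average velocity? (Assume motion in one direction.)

v_avg = Δd / Δt = 278 / 7.2 = 38.61 m/s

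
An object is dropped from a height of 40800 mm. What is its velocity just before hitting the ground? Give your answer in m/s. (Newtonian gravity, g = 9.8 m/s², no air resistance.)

h = 40800 mm × 0.001 = 40.8 m
v = √(2gh) = √(2 × 9.8 × 40.8) = 28.28 m/s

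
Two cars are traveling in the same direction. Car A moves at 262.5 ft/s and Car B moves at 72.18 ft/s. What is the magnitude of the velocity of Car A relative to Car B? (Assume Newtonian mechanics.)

v_rel = |v_A - v_B| = |262.5 - 72.18| = 190.32 ft/s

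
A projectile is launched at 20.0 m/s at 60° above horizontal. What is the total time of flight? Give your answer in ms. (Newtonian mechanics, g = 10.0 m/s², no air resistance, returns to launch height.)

T = 2 × v₀ × sin(θ) / g = 2 × 20.0 × sin(60°) / 10.0 = 2 × 20.0 × 0.866025 / 10.0 = 3.4641 s
T = 3.4641 s / 0.001 = 3464 ms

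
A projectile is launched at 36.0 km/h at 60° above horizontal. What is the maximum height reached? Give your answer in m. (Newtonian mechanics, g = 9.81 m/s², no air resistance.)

v₀ = 36.0 km/h × 0.2777777777777778 = 10.0 m/s
H = v₀² × sin²(θ) / (2g) = 10.0² × sin(60°)² / (2 × 9.81) = 100.0 × 0.75 / 19.62 = 3.823 m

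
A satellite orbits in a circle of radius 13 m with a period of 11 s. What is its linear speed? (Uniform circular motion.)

v = 2πr/T = 2π×13/11 = 7.43 m/s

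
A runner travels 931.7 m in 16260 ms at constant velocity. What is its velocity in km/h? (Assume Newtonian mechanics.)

t = 16260 ms × 0.001 = 16.26 s
v = d / t = 931.7 / 16.26 = 57.3001 m/s
v = 57.3001 m/s / 0.2777777777777778 = 206.3 km/h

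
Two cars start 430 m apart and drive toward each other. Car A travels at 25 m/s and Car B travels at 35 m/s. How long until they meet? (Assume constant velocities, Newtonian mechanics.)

Combined speed: v_combined = 25 + 35 = 60 m/s
Time to meet: t = d/v_combined = 430/60 = 7.17 s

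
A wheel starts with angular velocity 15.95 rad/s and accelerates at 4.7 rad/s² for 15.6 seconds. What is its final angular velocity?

ω = ω₀ + αt = 15.95 + 4.7 × 15.6 = 89.27 rad/s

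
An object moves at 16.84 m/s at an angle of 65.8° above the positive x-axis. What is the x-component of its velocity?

vₓ = v cos(θ) = 16.84 × cos(65.8°) = 6.9 m/s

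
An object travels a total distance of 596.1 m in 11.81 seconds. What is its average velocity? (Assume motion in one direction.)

v_avg = Δd / Δt = 596.1 / 11.81 = 50.47 m/s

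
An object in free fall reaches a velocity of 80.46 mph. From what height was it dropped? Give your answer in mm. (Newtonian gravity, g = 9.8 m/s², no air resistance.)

v = 80.46 mph × 0.44704 = 35.9688 m/s
h = v² / (2g) = 35.9688² / (2 × 9.8) = 66.0079 m
h = 66.0079 m / 0.001 = 66010 mm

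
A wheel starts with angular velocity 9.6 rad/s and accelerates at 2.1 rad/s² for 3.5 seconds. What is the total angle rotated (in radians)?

θ = ω₀t + ½αt² = 9.6×3.5 + ½×2.1×3.5² = 46.46 rad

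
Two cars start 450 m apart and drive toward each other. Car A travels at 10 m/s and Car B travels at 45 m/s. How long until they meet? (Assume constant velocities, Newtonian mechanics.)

Combined speed: v_combined = 10 + 45 = 55 m/s
Time to meet: t = d/v_combined = 450/55 = 8.18 s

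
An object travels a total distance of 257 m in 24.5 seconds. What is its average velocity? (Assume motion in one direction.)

v_avg = Δd / Δt = 257 / 24.5 = 10.49 m/s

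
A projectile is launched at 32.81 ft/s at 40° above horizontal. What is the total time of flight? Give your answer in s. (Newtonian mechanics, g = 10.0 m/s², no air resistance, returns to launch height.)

v₀ = 32.81 ft/s × 0.3048 = 10.0005 m/s
T = 2 × v₀ × sin(θ) / g = 2 × 10.0005 × sin(40°) / 10.0 = 2 × 10.0005 × 0.642788 / 10.0 = 1.286 s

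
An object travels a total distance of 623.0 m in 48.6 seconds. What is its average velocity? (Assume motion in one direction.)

v_avg = Δd / Δt = 623.0 / 48.6 = 12.82 m/s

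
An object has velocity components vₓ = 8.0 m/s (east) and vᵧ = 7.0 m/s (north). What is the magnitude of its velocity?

|v| = √(vₓ² + vᵧ²) = √(8.0² + 7.0²) = √(113.0) = 10.63 m/s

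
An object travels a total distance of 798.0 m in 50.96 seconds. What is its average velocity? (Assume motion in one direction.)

v_avg = Δd / Δt = 798.0 / 50.96 = 15.66 m/s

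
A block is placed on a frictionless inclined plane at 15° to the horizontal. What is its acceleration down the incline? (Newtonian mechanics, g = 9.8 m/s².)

a = g sin(θ) = 9.8 × sin(15°) = 9.8 × 0.2588 = 2.54 m/s²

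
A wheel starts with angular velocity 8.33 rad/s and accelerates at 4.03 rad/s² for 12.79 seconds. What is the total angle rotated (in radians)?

θ = ω₀t + ½αt² = 8.33×12.79 + ½×4.03×12.79² = 436.16 rad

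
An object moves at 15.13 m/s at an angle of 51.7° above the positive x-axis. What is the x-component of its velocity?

vₓ = v cos(θ) = 15.13 × cos(51.7°) = 9.38 m/s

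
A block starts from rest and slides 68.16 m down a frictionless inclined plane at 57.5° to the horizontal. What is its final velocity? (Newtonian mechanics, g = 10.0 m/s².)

a = g sin(θ) = 10.0 × sin(57.5°) = 8.4339 m/s²
v = √(2ad) = √(2 × 8.4339 × 68.16) = 33.91 m/s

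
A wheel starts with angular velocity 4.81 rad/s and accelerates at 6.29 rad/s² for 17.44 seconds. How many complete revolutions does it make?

θ = ω₀t + ½αt² = 4.81×17.44 + ½×6.29×17.44² = 1040.449472 rad
Total revolutions = θ/(2π) = 1040.449472/(2π) = 165.59
Complete revolutions = ⌊165.59⌋ = 165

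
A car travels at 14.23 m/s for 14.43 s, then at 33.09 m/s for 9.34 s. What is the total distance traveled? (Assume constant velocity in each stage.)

d₁ = v₁t₁ = 14.23 × 14.43 = 205.3389 m
d₂ = v₂t₂ = 33.09 × 9.34 = 309.0606 m
d_total = 205.3389 + 309.0606 = 514.4 m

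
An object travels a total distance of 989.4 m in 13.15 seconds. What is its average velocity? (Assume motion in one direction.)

v_avg = Δd / Δt = 989.4 / 13.15 = 75.24 m/s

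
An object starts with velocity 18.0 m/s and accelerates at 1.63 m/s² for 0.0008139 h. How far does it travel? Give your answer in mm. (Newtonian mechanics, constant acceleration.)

t = 0.0008139 h × 3600.0 = 2.93004 s
d = v₀ × t + ½ × a × t² = 18.0 × 2.93004 + 0.5 × 1.63 × 2.93004² = 59.7376 m
d = 59.7376 m / 0.001 = 59740 mm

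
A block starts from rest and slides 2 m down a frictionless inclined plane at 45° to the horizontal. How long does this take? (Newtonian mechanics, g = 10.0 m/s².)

a = g sin(θ) = 10.0 × sin(45°) = 7.0711 m/s²
t = √(2d/a) = √(2 × 2 / 7.0711) = 0.75 s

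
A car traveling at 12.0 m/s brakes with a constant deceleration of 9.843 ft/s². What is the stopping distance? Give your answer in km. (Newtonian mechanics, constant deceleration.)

a = 9.843 ft/s² × 0.3048 = 3.00015 m/s²
d = v₀² / (2a) = 12.0² / (2 × 3.00015) = 144.0 / 6.0003 = 23.9988 m
d = 23.9988 m / 1000.0 = 0.024 km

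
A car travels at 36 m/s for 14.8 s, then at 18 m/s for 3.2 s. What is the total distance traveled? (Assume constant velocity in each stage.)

d₁ = v₁t₁ = 36 × 14.8 = 532.8 m
d₂ = v₂t₂ = 18 × 3.2 = 57.6 m
d_total = 532.8 + 57.6 = 590.4 m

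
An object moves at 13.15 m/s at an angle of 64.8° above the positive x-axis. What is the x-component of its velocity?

vₓ = v cos(θ) = 13.15 × cos(64.8°) = 5.6 m/s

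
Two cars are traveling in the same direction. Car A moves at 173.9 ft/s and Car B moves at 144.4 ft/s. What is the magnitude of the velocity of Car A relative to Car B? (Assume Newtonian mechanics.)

v_rel = |v_A - v_B| = |173.9 - 144.4| = 29.5 ft/s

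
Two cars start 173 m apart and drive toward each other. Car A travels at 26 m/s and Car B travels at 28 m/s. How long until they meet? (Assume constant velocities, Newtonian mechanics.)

Combined speed: v_combined = 26 + 28 = 54 m/s
Time to meet: t = d/v_combined = 173/54 = 3.2 s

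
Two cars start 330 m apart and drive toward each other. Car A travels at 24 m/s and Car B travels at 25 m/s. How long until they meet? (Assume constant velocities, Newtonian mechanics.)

Combined speed: v_combined = 24 + 25 = 49 m/s
Time to meet: t = d/v_combined = 330/49 = 6.73 s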